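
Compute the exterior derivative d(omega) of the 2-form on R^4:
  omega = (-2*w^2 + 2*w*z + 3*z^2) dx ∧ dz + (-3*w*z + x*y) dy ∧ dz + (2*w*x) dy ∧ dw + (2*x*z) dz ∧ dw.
d(omega) = (-4*w + 4*z) dx ∧ dz ∧ dw + (y) dx ∧ dy ∧ dz + (-3*z) dy ∧ dz ∧ dw + (2*w) dx ∧ dy ∧ dw

For a 2-form omega = sum_{i<j} g_{ij} dx_i ∧ dx_j, the exterior derivative is
  d(omega) = sum_{i<j} d(g_{ij}) ∧ dx_i ∧ dx_j = sum_{i<j, k} (∂g_{ij}/∂x_k) dx_k ∧ dx_i ∧ dx_j.
Expand each term, using dx_k ∧ dx_i ∧ dx_j = sgn(permutation) dx_{(a)} ∧ dx_{(b)} ∧ dx_{(c)} with (a < b < c) sorted:
  d(-2*w^2 + 2*w*z + 3*z^2) includes (∂/∂w)(-2*w^2 + 2*w*z + 3*z^2) dw = (-4*w + 2*z) dw, which multiplied by dx ∧ dz gives (-4*w + 2*z) dx ∧ dz ∧ dw
  d(-3*w*z + x*y) includes (∂/∂x)(-3*w*z + x*y) dx = (y) dx, which multiplied by dy ∧ dz gives (y) dx ∧ dy ∧ dz
  d(-3*w*z + x*y) includes (∂/∂w)(-3*w*z + x*y) dw = (-3*z) dw, which multiplied by dy ∧ dz gives (-3*z) dy ∧ dz ∧ dw
  d(2*w*x) includes (∂/∂x)(2*w*x) dx = (2*w) dx, which multiplied by dy ∧ dw gives (2*w) dx ∧ dy ∧ dw
  d(2*x*z) includes (∂/∂x)(2*x*z) dx = (2*z) dx, which multiplied by dz ∧ dw gives (2*z) dx ∧ dz ∧ dw
Collecting like 3-forms: d(omega) = (-4*w + 4*z) dx ∧ dz ∧ dw + (y) dx ∧ dy ∧ dz + (-3*z) dy ∧ dz ∧ dw + (2*w) dx ∧ dy ∧ dw.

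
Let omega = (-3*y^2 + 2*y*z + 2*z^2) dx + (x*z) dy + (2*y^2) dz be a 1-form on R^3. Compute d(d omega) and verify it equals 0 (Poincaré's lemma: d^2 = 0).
d(d omega) = 0

Step 1: d omega = sum_{i<j} (∂f_j/∂x_i - ∂f_i/∂x_j) dx_i ∧ dx_j:
  coeff of dx ∧ dy: 6*y - z
  coeff of dx ∧ dz: -2*y - 4*z
  coeff of dy ∧ dz: -x + 4*y
Step 2: Apply d again to each 2-form coefficient. The only possible 3-form in R^3 is dx ∧ dy ∧ dz, with coefficient
  ∂(coeff of dy∧dz)/∂x - ∂(coeff of dx∧dz)/∂y + ∂(coeff of dx∧dy)/∂z
  = ∂/∂x (-x + 4*y) - ∂/∂y (-2*y - 4*z) + ∂/∂z (6*y - z).
Each of these terms simplifies to sums of mixed partials that cancel in pairs. The result is 0 (by equality of mixed partials for smooth functions — Schwarz / Clairaut).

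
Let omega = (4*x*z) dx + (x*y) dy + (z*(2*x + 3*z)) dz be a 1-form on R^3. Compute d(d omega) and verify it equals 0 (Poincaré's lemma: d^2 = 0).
d(d omega) = 0

Step 1: d omega = sum_{i<j} (∂f_j/∂x_i - ∂f_i/∂x_j) dx_i ∧ dx_j:
  coeff of dx ∧ dy: y
  coeff of dx ∧ dz: -4*x + 2*z
  coeff of dy ∧ dz: 0
Step 2: Apply d again to each 2-form coefficient. The only possible 3-form in R^3 is dx ∧ dy ∧ dz, with coefficient
  ∂(coeff of dy∧dz)/∂x - ∂(coeff of dx∧dz)/∂y + ∂(coeff of dx∧dy)/∂z
  = ∂/∂x (0) - ∂/∂y (-4*x + 2*z) + ∂/∂z (y).
Each of these terms simplifies to sums of mixed partials that cancel in pairs. The result is 0 (by equality of mixed partials for smooth functions — Schwarz / Clairaut).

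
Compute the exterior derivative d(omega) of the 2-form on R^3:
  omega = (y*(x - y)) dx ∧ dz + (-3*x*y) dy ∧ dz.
d(omega) = (-x - y) dx ∧ dy ∧ dz

For a 2-form omega = sum_{i<j} g_{ij} dx_i ∧ dx_j, the exterior derivative is
  d(omega) = sum_{i<j} d(g_{ij}) ∧ dx_i ∧ dx_j = sum_{i<j, k} (∂g_{ij}/∂x_k) dx_k ∧ dx_i ∧ dx_j.
Expand each term, using dx_k ∧ dx_i ∧ dx_j = sgn(permutation) dx_{(a)} ∧ dx_{(b)} ∧ dx_{(c)} with (a < b < c) sorted:
  d(y*(x - y)) includes (∂/∂y)(y*(x - y)) dy = (x - 2*y) dy, which multiplied by dx ∧ dz gives (-x + 2*y) dx ∧ dy ∧ dz
  d(-3*x*y) includes (∂/∂x)(-3*x*y) dx = (-3*y) dx, which multiplied by dy ∧ dz gives (-3*y) dx ∧ dy ∧ dz
Collecting like 3-forms: d(omega) = (-x - y) dx ∧ dy ∧ dz.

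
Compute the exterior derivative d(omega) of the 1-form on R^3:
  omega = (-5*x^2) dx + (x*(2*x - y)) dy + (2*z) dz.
d(omega) = (4*x - y) dx ∧ dy

For a 1-form omega = sum_i f_i dx_i, the exterior derivative is
  d(omega) = sum_{i < j} (∂f_j/∂x_i - ∂f_i/∂x_j) dx_i ∧ dx_j.
  coefficient of dx ∧ dy: ∂f_2/∂x - ∂f_1/∂y = ∂(x*(2*x - y))/∂x - ∂(-5*x^2)/∂y = 4*x - y
Assembling: d(omega) = (4*x - y) dx ∧ dy.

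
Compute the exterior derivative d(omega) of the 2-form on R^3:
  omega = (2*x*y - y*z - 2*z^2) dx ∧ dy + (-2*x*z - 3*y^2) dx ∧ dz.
d(omega) = (5*y - 4*z) dx ∧ dy ∧ dz

For a 2-form omega = sum_{i<j} g_{ij} dx_i ∧ dx_j, the exterior derivative is
  d(omega) = sum_{i<j} d(g_{ij}) ∧ dx_i ∧ dx_j = sum_{i<j, k} (∂g_{ij}/∂x_k) dx_k ∧ dx_i ∧ dx_j.
Expand each term, using dx_k ∧ dx_i ∧ dx_j = sgn(permutation) dx_{(a)} ∧ dx_{(b)} ∧ dx_{(c)} with (a < b < c) sorted:
  d(2*x*y - y*z - 2*z^2) includes (∂/∂z)(2*x*y - y*z - 2*z^2) dz = (-y - 4*z) dz, which multiplied by dx ∧ dy gives (-y - 4*z) dx ∧ dy ∧ dz
  d(-2*x*z - 3*y^2) includes (∂/∂y)(-2*x*z - 3*y^2) dy = (-6*y) dy, which multiplied by dx ∧ dz gives (6*y) dx ∧ dy ∧ dz
Collecting like 3-forms: d(omega) = (5*y - 4*z) dx ∧ dy ∧ dz.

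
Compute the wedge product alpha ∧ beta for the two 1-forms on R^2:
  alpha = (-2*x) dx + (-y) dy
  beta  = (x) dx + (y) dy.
alpha ∧ beta = (-x*y) dx ∧ dy

Distribute the wedge, using dx_i ∧ dx_j = -dx_j ∧ dx_i and dx_i ∧ dx_i = 0. For each pair (i, j) with i < j, the coefficient of dx_i ∧ dx_j in alpha ∧ beta is (alpha_i * beta_j - alpha_j * beta_i). Collecting: alpha ∧ beta = (-x*y) dx ∧ dy.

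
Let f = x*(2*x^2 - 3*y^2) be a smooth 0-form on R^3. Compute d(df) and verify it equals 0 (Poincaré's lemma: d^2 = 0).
d(df) = 0

Step 1: df = sum_i (∂f/∂x_i) dx_i = (6*x^2 - 3*y^2) dx + (-6*x*y) dy + (0) dz.
Step 2: Apply d again. Using the 1-form formula, the coefficient of dx ∧ dy in d(df) is ∂^2 f/∂x ∂y - ∂^2 f/∂y ∂x = (-6*y) - (-6*y) = 0 (equality of mixed partials for smooth f).
Similarly for dx ∧ dz and dy ∧ dz — all coefficients vanish. So d(df) = 0.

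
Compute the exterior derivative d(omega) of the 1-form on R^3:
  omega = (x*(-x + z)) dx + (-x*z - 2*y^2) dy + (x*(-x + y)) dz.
d(omega) = (-z) dx ∧ dy + (-3*x + y) dx ∧ dz + (2*x) dy ∧ dz

For a 1-form omega = sum_i f_i dx_i, the exterior derivative is
  d(omega) = sum_{i < j} (∂f_j/∂x_i - ∂f_i/∂x_j) dx_i ∧ dx_j.
  coefficient of dx ∧ dy: ∂f_2/∂x - ∂f_1/∂y = ∂(-x*z - 2*y^2)/∂x - ∂(x*(-x + z))/∂y = -z
  coefficient of dx ∧ dz: ∂f_3/∂x - ∂f_1/∂z = ∂(x*(-x + y))/∂x - ∂(x*(-x + z))/∂z = -3*x + y
  coefficient of dy ∧ dz: ∂f_3/∂y - ∂f_2/∂z = ∂(x*(-x + y))/∂y - ∂(-x*z - 2*y^2)/∂z = 2*x
Assembling: d(omega) = (-z) dx ∧ dy + (-3*x + y) dx ∧ dz + (2*x) dy ∧ dz.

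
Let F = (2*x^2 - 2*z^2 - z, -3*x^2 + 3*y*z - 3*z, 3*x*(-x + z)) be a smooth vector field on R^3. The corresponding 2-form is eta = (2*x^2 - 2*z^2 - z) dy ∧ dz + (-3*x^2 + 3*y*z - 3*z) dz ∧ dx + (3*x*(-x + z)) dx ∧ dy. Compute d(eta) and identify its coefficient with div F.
d(eta) = (7*x + 3*z) dx ∧ dy ∧ dz; div F = 7*x + 3*z

For a 2-form in R^3 of the form above, applying d gives a 3-form with coefficient ∂P/∂x + ∂Q/∂y + ∂R/∂z:
  ∂P/∂x = 4*x
  ∂Q/∂y = 3*z
  ∂R/∂z = 3*x
Sum = 7*x + 3*z, which is exactly div F.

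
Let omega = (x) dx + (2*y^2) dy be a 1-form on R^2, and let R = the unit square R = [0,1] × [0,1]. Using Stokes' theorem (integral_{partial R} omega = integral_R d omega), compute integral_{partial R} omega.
integral_(partial R) omega = 0

Stokes: integral_partial_R omega = integral_R d omega with d omega = (∂Q/∂x - ∂P/∂y) dx ∧ dy.
  ∂Q/∂x = 0
  ∂P/∂y = 0
  integrand = ∂Q/∂x - ∂P/∂y = 0.
Integrating over R: integral_0^1 integral_0^1 (0) dx dy = 0.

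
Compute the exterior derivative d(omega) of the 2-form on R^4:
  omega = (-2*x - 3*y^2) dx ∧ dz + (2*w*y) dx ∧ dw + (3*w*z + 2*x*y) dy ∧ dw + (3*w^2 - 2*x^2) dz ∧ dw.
d(omega) = (6*y) dx ∧ dy ∧ dz + (-2*w + 2*y) dx ∧ dy ∧ dw + (-3*w) dy ∧ dz ∧ dw + (-4*x) dx ∧ dz ∧ dw

For a 2-form omega = sum_{i<j} g_{ij} dx_i ∧ dx_j, the exterior derivative is
  d(omega) = sum_{i<j} d(g_{ij}) ∧ dx_i ∧ dx_j = sum_{i<j, k} (∂g_{ij}/∂x_k) dx_k ∧ dx_i ∧ dx_j.
Expand each term, using dx_k ∧ dx_i ∧ dx_j = sgn(permutation) dx_{(a)} ∧ dx_{(b)} ∧ dx_{(c)} with (a < b < c) sorted:
  d(-2*x - 3*y^2) includes (∂/∂y)(-2*x - 3*y^2) dy = (-6*y) dy, which multiplied by dx ∧ dz gives (6*y) dx ∧ dy ∧ dz
  d(2*w*y) includes (∂/∂y)(2*w*y) dy = (2*w) dy, which multiplied by dx ∧ dw gives (-2*w) dx ∧ dy ∧ dw
  d(3*w*z + 2*x*y) includes (∂/∂x)(3*w*z + 2*x*y) dx = (2*y) dx, which multiplied by dy ∧ dw gives (2*y) dx ∧ dy ∧ dw
  d(3*w*z + 2*x*y) includes (∂/∂z)(3*w*z + 2*x*y) dz = (3*w) dz, which multiplied by dy ∧ dw gives (-3*w) dy ∧ dz ∧ dw
  d(3*w^2 - 2*x^2) includes (∂/∂x)(3*w^2 - 2*x^2) dx = (-4*x) dx, which multiplied by dz ∧ dw gives (-4*x) dx ∧ dz ∧ dw
Collecting like 3-forms: d(omega) = (6*y) dx ∧ dy ∧ dz + (-2*w + 2*y) dx ∧ dy ∧ dw + (-3*w) dy ∧ dz ∧ dw + (-4*x) dx ∧ dz ∧ dw.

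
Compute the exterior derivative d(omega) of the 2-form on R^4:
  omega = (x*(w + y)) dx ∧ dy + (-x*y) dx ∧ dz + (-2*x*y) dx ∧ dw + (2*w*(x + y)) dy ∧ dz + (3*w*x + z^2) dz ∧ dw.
d(omega) = (3*x) dx ∧ dy ∧ dw + (2*w + x) dx ∧ dy ∧ dz + (2*x + 2*y) dy ∧ dz ∧ dw + (3*w) dx ∧ dz ∧ dw

For a 2-form omega = sum_{i<j} g_{ij} dx_i ∧ dx_j, the exterior derivative is
  d(omega) = sum_{i<j} d(g_{ij}) ∧ dx_i ∧ dx_j = sum_{i<j, k} (∂g_{ij}/∂x_k) dx_k ∧ dx_i ∧ dx_j.
Expand each term, using dx_k ∧ dx_i ∧ dx_j = sgn(permutation) dx_{(a)} ∧ dx_{(b)} ∧ dx_{(c)} with (a < b < c) sorted:
  d(x*(w + y)) includes (∂/∂w)(x*(w + y)) dw = (x) dw, which multiplied by dx ∧ dy gives (x) dx ∧ dy ∧ dw
  d(-x*y) includes (∂/∂y)(-x*y) dy = (-x) dy, which multiplied by dx ∧ dz gives (x) dx ∧ dy ∧ dz
  d(-2*x*y) includes (∂/∂y)(-2*x*y) dy = (-2*x) dy, which multiplied by dx ∧ dw gives (2*x) dx ∧ dy ∧ dw
  d(2*w*(x + y)) includes (∂/∂x)(2*w*(x + y)) dx = (2*w) dx, which multiplied by dy ∧ dz gives (2*w) dx ∧ dy ∧ dz
  d(2*w*(x + y)) includes (∂/∂w)(2*w*(x + y)) dw = (2*x + 2*y) dw, which multiplied by dy ∧ dz gives (2*x + 2*y) dy ∧ dz ∧ dw
  d(3*w*x + z^2) includes (∂/∂x)(3*w*x + z^2) dx = (3*w) dx, which multiplied by dz ∧ dw gives (3*w) dx ∧ dz ∧ dw
Collecting like 3-forms: d(omega) = (3*x) dx ∧ dy ∧ dw + (2*w + x) dx ∧ dy ∧ dz + (2*x + 2*y) dy ∧ dz ∧ dw + (3*w) dx ∧ dz ∧ dw.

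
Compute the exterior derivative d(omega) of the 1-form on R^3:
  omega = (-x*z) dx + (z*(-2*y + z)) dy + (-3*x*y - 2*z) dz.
d(omega) = (x - 3*y) dx ∧ dz + (-3*x + 2*y - 2*z) dy ∧ dz

For a 1-form omega = sum_i f_i dx_i, the exterior derivative is
  d(omega) = sum_{i < j} (∂f_j/∂x_i - ∂f_i/∂x_j) dx_i ∧ dx_j.
  coefficient of dx ∧ dz: ∂f_3/∂x - ∂f_1/∂z = ∂(-3*x*y - 2*z)/∂x - ∂(-x*z)/∂z = x - 3*y
  coefficient of dy ∧ dz: ∂f_3/∂y - ∂f_2/∂z = ∂(-3*x*y - 2*z)/∂y - ∂(z*(-2*y + z))/∂z = -3*x + 2*y - 2*z
Assembling: d(omega) = (x - 3*y) dx ∧ dz + (-3*x + 2*y - 2*z) dy ∧ dz.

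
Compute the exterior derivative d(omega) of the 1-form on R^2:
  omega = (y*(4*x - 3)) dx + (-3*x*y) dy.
d(omega) = (-4*x - 3*y + 3) dx ∧ dy

For a 1-form omega = sum_i f_i dx_i, the exterior derivative is
  d(omega) = sum_{i < j} (∂f_j/∂x_i - ∂f_i/∂x_j) dx_i ∧ dx_j.
  coefficient of dx ∧ dy: ∂f_2/∂x - ∂f_1/∂y = ∂(-3*x*y)/∂x - ∂(y*(4*x - 3))/∂y = -4*x - 3*y + 3
Assembling: d(omega) = (-4*x - 3*y + 3) dx ∧ dy.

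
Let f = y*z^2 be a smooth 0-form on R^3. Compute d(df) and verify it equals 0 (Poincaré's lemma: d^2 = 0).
d(df) = 0

Step 1: df = sum_i (∂f/∂x_i) dx_i = (0) dx + (z^2) dy + (2*y*z) dz.
Step 2: Apply d again. Using the 1-form formula, the coefficient of dx ∧ dy in d(df) is ∂^2 f/∂x ∂y - ∂^2 f/∂y ∂x = (0) - (0) = 0 (equality of mixed partials for smooth f).
Similarly for dx ∧ dz and dy ∧ dz — all coefficients vanish. So d(df) = 0.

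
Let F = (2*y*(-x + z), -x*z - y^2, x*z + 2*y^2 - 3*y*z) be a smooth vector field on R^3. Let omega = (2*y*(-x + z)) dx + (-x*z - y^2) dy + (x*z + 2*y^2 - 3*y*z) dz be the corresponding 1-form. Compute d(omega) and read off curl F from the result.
d(omega) = (x + 4*y - 3*z) dy ∧ dz + (2*y - z) dz ∧ dx + (2*x - 3*z) dx ∧ dy; curl F = (x + 4*y - 3*z, 2*y - z, 2*x - 3*z)

d omega = sum_{i<j} (∂f_j/∂x_i - ∂f_i/∂x_j) dx_i ∧ dx_j. Under the identification (dy ∧ dz, dz ∧ dx, dx ∧ dy) ↔ (e_x, e_y, e_z), the coefficients are exactly the components of curl F. Compute:
  ∂R/∂y - ∂Q/∂z = (4*y - 3*z) - (-x) = x + 4*y - 3*z
  ∂P/∂z - ∂R/∂x = (2*y) - (z) = 2*y - z
  ∂Q/∂x - ∂P/∂y = (-z) - (-2*x + 2*z) = 2*x - 3*z.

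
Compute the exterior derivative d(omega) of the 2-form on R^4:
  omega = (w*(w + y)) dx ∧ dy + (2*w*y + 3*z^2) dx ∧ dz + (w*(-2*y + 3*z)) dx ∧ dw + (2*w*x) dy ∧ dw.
d(omega) = (6*w + y) dx ∧ dy ∧ dw + (-2*w) dx ∧ dy ∧ dz + (-3*w + 2*y) dx ∧ dz ∧ dw

For a 2-form omega = sum_{i<j} g_{ij} dx_i ∧ dx_j, the exterior derivative is
  d(omega) = sum_{i<j} d(g_{ij}) ∧ dx_i ∧ dx_j = sum_{i<j, k} (∂g_{ij}/∂x_k) dx_k ∧ dx_i ∧ dx_j.
Expand each term, using dx_k ∧ dx_i ∧ dx_j = sgn(permutation) dx_{(a)} ∧ dx_{(b)} ∧ dx_{(c)} with (a < b < c) sorted:
  d(w*(w + y)) includes (∂/∂w)(w*(w + y)) dw = (2*w + y) dw, which multiplied by dx ∧ dy gives (2*w + y) dx ∧ dy ∧ dw
  d(2*w*y + 3*z^2) includes (∂/∂y)(2*w*y + 3*z^2) dy = (2*w) dy, which multiplied by dx ∧ dz gives (-2*w) dx ∧ dy ∧ dz
  d(2*w*y + 3*z^2) includes (∂/∂w)(2*w*y + 3*z^2) dw = (2*y) dw, which multiplied by dx ∧ dz gives (2*y) dx ∧ dz ∧ dw
  d(w*(-2*y + 3*z)) includes (∂/∂y)(w*(-2*y + 3*z)) dy = (-2*w) dy, which multiplied by dx ∧ dw gives (2*w) dx ∧ dy ∧ dw
  d(w*(-2*y + 3*z)) includes (∂/∂z)(w*(-2*y + 3*z)) dz = (3*w) dz, which multiplied by dx ∧ dw gives (-3*w) dx ∧ dz ∧ dw
  d(2*w*x) includes (∂/∂x)(2*w*x) dx = (2*w) dx, which multiplied by dy ∧ dw gives (2*w) dx ∧ dy ∧ dw
Collecting like 3-forms: d(omega) = (6*w + y) dx ∧ dy ∧ dw + (-2*w) dx ∧ dy ∧ dz + (-3*w + 2*y) dx ∧ dz ∧ dw.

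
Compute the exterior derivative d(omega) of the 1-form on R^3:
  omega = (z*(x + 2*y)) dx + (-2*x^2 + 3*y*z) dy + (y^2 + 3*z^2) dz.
d(omega) = (-4*x - 2*z) dx ∧ dy + (-x - 2*y) dx ∧ dz + (-y) dy ∧ dz

For a 1-form omega = sum_i f_i dx_i, the exterior derivative is
  d(omega) = sum_{i < j} (∂f_j/∂x_i - ∂f_i/∂x_j) dx_i ∧ dx_j.
  coefficient of dx ∧ dy: ∂f_2/∂x - ∂f_1/∂y = ∂(-2*x^2 + 3*y*z)/∂x - ∂(z*(x + 2*y))/∂y = -4*x - 2*z
  coefficient of dx ∧ dz: ∂f_3/∂x - ∂f_1/∂z = ∂(y^2 + 3*z^2)/∂x - ∂(z*(x + 2*y))/∂z = -x - 2*y
  coefficient of dy ∧ dz: ∂f_3/∂y - ∂f_2/∂z = ∂(y^2 + 3*z^2)/∂y - ∂(-2*x^2 + 3*y*z)/∂z = -y
Assembling: d(omega) = (-4*x - 2*z) dx ∧ dy + (-x - 2*y) dx ∧ dz + (-y) dy ∧ dz.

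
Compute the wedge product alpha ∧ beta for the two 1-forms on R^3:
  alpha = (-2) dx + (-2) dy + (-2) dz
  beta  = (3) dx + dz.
alpha ∧ beta = (4) dx ∧ dz + (6) dx ∧ dy + (-2) dy ∧ dz

Distribute the wedge, using dx_i ∧ dx_j = -dx_j ∧ dx_i and dx_i ∧ dx_i = 0. For each pair (i, j) with i < j, the coefficient of dx_i ∧ dx_j in alpha ∧ beta is (alpha_i * beta_j - alpha_j * beta_i). Collecting: alpha ∧ beta = (4) dx ∧ dz + (6) dx ∧ dy + (-2) dy ∧ dz.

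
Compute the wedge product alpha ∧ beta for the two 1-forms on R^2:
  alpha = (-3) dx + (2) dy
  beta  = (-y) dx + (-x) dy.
alpha ∧ beta = (3*x + 2*y) dx ∧ dy

Distribute the wedge, using dx_i ∧ dx_j = -dx_j ∧ dx_i and dx_i ∧ dx_i = 0. For each pair (i, j) with i < j, the coefficient of dx_i ∧ dx_j in alpha ∧ beta is (alpha_i * beta_j - alpha_j * beta_i). Collecting: alpha ∧ beta = (3*x + 2*y) dx ∧ dy.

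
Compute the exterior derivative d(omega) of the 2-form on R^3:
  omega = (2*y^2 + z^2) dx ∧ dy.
d(omega) = (2*z) dx ∧ dy ∧ dz

For a 2-form omega = sum_{i<j} g_{ij} dx_i ∧ dx_j, the exterior derivative is
  d(omega) = sum_{i<j} d(g_{ij}) ∧ dx_i ∧ dx_j = sum_{i<j, k} (∂g_{ij}/∂x_k) dx_k ∧ dx_i ∧ dx_j.
Expand each term, using dx_k ∧ dx_i ∧ dx_j = sgn(permutation) dx_{(a)} ∧ dx_{(b)} ∧ dx_{(c)} with (a < b < c) sorted:
  d(2*y^2 + z^2) includes (∂/∂z)(2*y^2 + z^2) dz = (2*z) dz, which multiplied by dx ∧ dy gives (2*z) dx ∧ dy ∧ dz
Collecting like 3-forms: d(omega) = (2*z) dx ∧ dy ∧ dz.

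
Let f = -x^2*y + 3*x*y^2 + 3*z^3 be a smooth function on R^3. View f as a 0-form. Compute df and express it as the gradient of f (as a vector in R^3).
df = (y*(-2*x + 3*y)) dx + (x*(-x + 6*y)) dy + (9*z^2) dz; grad f = (y*(-2*x + 3*y), x*(-x + 6*y), 9*z^2)

For a 0-form f, d f = (∂f/∂x) dx + (∂f/∂y) dy + (∂f/∂z) dz. The components of the vector representation are exactly the entries of grad f in Cartesian coordinates:
  ∂f/∂x = y*(-2*x + 3*y)
  ∂f/∂y = x*(-x + 6*y)
  ∂f/∂z = 9*z^2.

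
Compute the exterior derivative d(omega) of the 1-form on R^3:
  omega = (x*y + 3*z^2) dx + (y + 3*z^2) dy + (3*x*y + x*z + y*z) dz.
d(omega) = (-x) dx ∧ dy + (3*y - 5*z) dx ∧ dz + (3*x - 5*z) dy ∧ dz

For a 1-form omega = sum_i f_i dx_i, the exterior derivative is
  d(omega) = sum_{i < j} (∂f_j/∂x_i - ∂f_i/∂x_j) dx_i ∧ dx_j.
  coefficient of dx ∧ dy: ∂f_2/∂x - ∂f_1/∂y = ∂(y + 3*z^2)/∂x - ∂(x*y + 3*z^2)/∂y = -x
  coefficient of dx ∧ dz: ∂f_3/∂x - ∂f_1/∂z = ∂(3*x*y + x*z + y*z)/∂x - ∂(x*y + 3*z^2)/∂z = 3*y - 5*z
  coefficient of dy ∧ dz: ∂f_3/∂y - ∂f_2/∂z = ∂(3*x*y + x*z + y*z)/∂y - ∂(y + 3*z^2)/∂z = 3*x - 5*z
Assembling: d(omega) = (-x) dx ∧ dy + (3*y - 5*z) dx ∧ dz + (3*x - 5*z) dy ∧ dz.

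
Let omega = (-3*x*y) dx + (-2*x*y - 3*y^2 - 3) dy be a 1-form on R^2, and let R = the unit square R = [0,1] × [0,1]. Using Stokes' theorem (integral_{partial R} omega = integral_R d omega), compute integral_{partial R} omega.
integral_(partial R) omega = 1/2

Stokes: integral_partial_R omega = integral_R d omega with d omega = (∂Q/∂x - ∂P/∂y) dx ∧ dy.
  ∂Q/∂x = -2*y
  ∂P/∂y = -3*x
  integrand = ∂Q/∂x - ∂P/∂y = 3*x - 2*y.
Integrating over R: integral_0^1 integral_0^1 (3*x - 2*y) dx dy = 1/2.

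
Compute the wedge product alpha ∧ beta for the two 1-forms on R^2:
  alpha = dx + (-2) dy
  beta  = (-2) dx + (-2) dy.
alpha ∧ beta = (-6) dx ∧ dy

Distribute the wedge, using dx_i ∧ dx_j = -dx_j ∧ dx_i and dx_i ∧ dx_i = 0. For each pair (i, j) with i < j, the coefficient of dx_i ∧ dx_j in alpha ∧ beta is (alpha_i * beta_j - alpha_j * beta_i). Collecting: alpha ∧ beta = (-6) dx ∧ dy.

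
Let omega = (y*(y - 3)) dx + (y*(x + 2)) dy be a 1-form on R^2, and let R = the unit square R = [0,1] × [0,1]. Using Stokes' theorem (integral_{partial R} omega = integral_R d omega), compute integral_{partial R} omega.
integral_(partial R) omega = 5/2

Stokes: integral_partial_R omega = integral_R d omega with d omega = (∂Q/∂x - ∂P/∂y) dx ∧ dy.
  ∂Q/∂x = y
  ∂P/∂y = 2*y - 3
  integrand = ∂Q/∂x - ∂P/∂y = 3 - y.
Integrating over R: integral_0^1 integral_0^1 (3 - y) dx dy = 5/2.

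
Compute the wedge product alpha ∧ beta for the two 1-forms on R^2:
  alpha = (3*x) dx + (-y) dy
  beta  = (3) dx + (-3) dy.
alpha ∧ beta = (-9*x + 3*y) dx ∧ dy

Distribute the wedge, using dx_i ∧ dx_j = -dx_j ∧ dx_i and dx_i ∧ dx_i = 0. For each pair (i, j) with i < j, the coefficient of dx_i ∧ dx_j in alpha ∧ beta is (alpha_i * beta_j - alpha_j * beta_i). Collecting: alpha ∧ beta = (-9*x + 3*y) dx ∧ dy.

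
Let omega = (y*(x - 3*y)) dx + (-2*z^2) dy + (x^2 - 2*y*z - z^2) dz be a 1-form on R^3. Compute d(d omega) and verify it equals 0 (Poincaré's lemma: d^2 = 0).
d(d omega) = 0

Step 1: d omega = sum_{i<j} (∂f_j/∂x_i - ∂f_i/∂x_j) dx_i ∧ dx_j:
  coeff of dx ∧ dy: -x + 6*y
  coeff of dx ∧ dz: 2*x
  coeff of dy ∧ dz: 2*z
Step 2: Apply d again to each 2-form coefficient. The only possible 3-form in R^3 is dx ∧ dy ∧ dz, with coefficient
  ∂(coeff of dy∧dz)/∂x - ∂(coeff of dx∧dz)/∂y + ∂(coeff of dx∧dy)/∂z
  = ∂/∂x (2*z) - ∂/∂y (2*x) + ∂/∂z (-x + 6*y).
Each of these terms simplifies to sums of mixed partials that cancel in pairs. The result is 0 (by equality of mixed partials for smooth functions — Schwarz / Clairaut).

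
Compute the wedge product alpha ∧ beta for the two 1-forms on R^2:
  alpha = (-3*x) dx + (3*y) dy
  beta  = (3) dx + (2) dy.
alpha ∧ beta = (-6*x - 9*y) dx ∧ dy

Distribute the wedge, using dx_i ∧ dx_j = -dx_j ∧ dx_i and dx_i ∧ dx_i = 0. For each pair (i, j) with i < j, the coefficient of dx_i ∧ dx_j in alpha ∧ beta is (alpha_i * beta_j - alpha_j * beta_i). Collecting: alpha ∧ beta = (-6*x - 9*y) dx ∧ dy.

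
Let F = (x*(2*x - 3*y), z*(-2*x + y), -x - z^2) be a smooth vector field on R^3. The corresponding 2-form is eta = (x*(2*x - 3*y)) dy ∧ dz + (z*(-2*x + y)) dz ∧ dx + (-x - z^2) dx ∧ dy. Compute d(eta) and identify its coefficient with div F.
d(eta) = (4*x - 3*y - z) dx ∧ dy ∧ dz; div F = 4*x - 3*y - z

For a 2-form in R^3 of the form above, applying d gives a 3-form with coefficient ∂P/∂x + ∂Q/∂y + ∂R/∂z:
  ∂P/∂x = 4*x - 3*y
  ∂Q/∂y = z
  ∂R/∂z = -2*z
Sum = 4*x - 3*y - z, which is exactly div F.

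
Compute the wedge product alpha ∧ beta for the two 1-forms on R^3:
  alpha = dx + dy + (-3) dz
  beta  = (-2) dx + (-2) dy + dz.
alpha ∧ beta = (-5) dx ∧ dz + (-5) dy ∧ dz

Distribute the wedge, using dx_i ∧ dx_j = -dx_j ∧ dx_i and dx_i ∧ dx_i = 0. For each pair (i, j) with i < j, the coefficient of dx_i ∧ dx_j in alpha ∧ beta is (alpha_i * beta_j - alpha_j * beta_i). Collecting: alpha ∧ beta = (-5) dx ∧ dz + (-5) dy ∧ dz.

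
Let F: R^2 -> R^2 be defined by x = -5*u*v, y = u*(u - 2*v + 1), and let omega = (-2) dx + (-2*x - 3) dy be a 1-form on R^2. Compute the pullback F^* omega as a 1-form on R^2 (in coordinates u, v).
F^* omega = (20*u^2*v - 20*u*v^2 + 10*u*v - 6*u + 16*v - 3) du + (4*u*(-5*u*v + 4)) dv

Using F^*(f dg) = (f ∘ F) d(g ∘ F), substitute each coordinate x_i by F_i(u, v) in f_i, and replace dx_i by d F_i = (∂F_i/∂u) du + (∂F_i/∂v) dv.
  For the x component: f_1(F) = -2; d F_1 = (-5*v) du + (-5*u) dv
  For the y component: f_2(F) = 10*u*v - 3; d F_2 = (2*u - 2*v + 1) du + (-2*u) dv
Combining and collecting du, dv coefficients:
  coeff of du: 20*u^2*v - 20*u*v^2 + 10*u*v - 6*u + 16*v - 3
  coeff of dv: 4*u*(-5*u*v + 4)
F^* omega = (20*u^2*v - 20*u*v^2 + 10*u*v - 6*u + 16*v - 3) du + (4*u*(-5*u*v + 4)) dv.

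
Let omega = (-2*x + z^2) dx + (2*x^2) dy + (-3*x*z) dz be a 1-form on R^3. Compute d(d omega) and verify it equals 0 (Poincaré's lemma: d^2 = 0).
d(d omega) = 0

Step 1: d omega = sum_{i<j} (∂f_j/∂x_i - ∂f_i/∂x_j) dx_i ∧ dx_j:
  coeff of dx ∧ dy: 4*x
  coeff of dx ∧ dz: -5*z
  coeff of dy ∧ dz: 0
Step 2: Apply d again to each 2-form coefficient. The only possible 3-form in R^3 is dx ∧ dy ∧ dz, with coefficient
  ∂(coeff of dy∧dz)/∂x - ∂(coeff of dx∧dz)/∂y + ∂(coeff of dx∧dy)/∂z
  = ∂/∂x (0) - ∂/∂y (-5*z) + ∂/∂z (4*x).
Each of these terms simplifies to sums of mixed partials that cancel in pairs. The result is 0 (by equality of mixed partials for smooth functions — Schwarz / Clairaut).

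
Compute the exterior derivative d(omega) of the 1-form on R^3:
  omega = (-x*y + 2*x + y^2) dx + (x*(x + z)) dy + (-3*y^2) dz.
d(omega) = (3*x - 2*y + z) dx ∧ dy + (-x - 6*y) dy ∧ dz

For a 1-form omega = sum_i f_i dx_i, the exterior derivative is
  d(omega) = sum_{i < j} (∂f_j/∂x_i - ∂f_i/∂x_j) dx_i ∧ dx_j.
  coefficient of dx ∧ dy: ∂f_2/∂x - ∂f_1/∂y = ∂(x*(x + z))/∂x - ∂(-x*y + 2*x + y^2)/∂y = 3*x - 2*y + z
  coefficient of dy ∧ dz: ∂f_3/∂y - ∂f_2/∂z = ∂(-3*y^2)/∂y - ∂(x*(x + z))/∂z = -x - 6*y
Assembling: d(omega) = (3*x - 2*y + z) dx ∧ dy + (-x - 6*y) dy ∧ dz.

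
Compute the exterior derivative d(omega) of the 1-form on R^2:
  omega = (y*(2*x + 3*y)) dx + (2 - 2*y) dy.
d(omega) = (-2*x - 6*y) dx ∧ dy

For a 1-form omega = sum_i f_i dx_i, the exterior derivative is
  d(omega) = sum_{i < j} (∂f_j/∂x_i - ∂f_i/∂x_j) dx_i ∧ dx_j.
  coefficient of dx ∧ dy: ∂f_2/∂x - ∂f_1/∂y = ∂(2 - 2*y)/∂x - ∂(y*(2*x + 3*y))/∂y = -2*x - 6*y
Assembling: d(omega) = (-2*x - 6*y) dx ∧ dy.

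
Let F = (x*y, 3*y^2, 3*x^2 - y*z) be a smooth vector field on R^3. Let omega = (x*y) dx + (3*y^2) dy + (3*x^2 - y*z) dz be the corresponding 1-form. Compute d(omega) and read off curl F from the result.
d(omega) = (-z) dy ∧ dz + (-6*x) dz ∧ dx + (-x) dx ∧ dy; curl F = (-z, -6*x, -x)

d omega = sum_{i<j} (∂f_j/∂x_i - ∂f_i/∂x_j) dx_i ∧ dx_j. Under the identification (dy ∧ dz, dz ∧ dx, dx ∧ dy) ↔ (e_x, e_y, e_z), the coefficients are exactly the components of curl F. Compute:
  ∂R/∂y - ∂Q/∂z = (-z) - (0) = -z
  ∂P/∂z - ∂R/∂x = (0) - (6*x) = -6*x
  ∂Q/∂x - ∂P/∂y = (0) - (x) = -x.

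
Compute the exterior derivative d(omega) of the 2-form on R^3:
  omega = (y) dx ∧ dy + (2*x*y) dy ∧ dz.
d(omega) = (2*y) dx ∧ dy ∧ dz

For a 2-form omega = sum_{i<j} g_{ij} dx_i ∧ dx_j, the exterior derivative is
  d(omega) = sum_{i<j} d(g_{ij}) ∧ dx_i ∧ dx_j = sum_{i<j, k} (∂g_{ij}/∂x_k) dx_k ∧ dx_i ∧ dx_j.
Expand each term, using dx_k ∧ dx_i ∧ dx_j = sgn(permutation) dx_{(a)} ∧ dx_{(b)} ∧ dx_{(c)} with (a < b < c) sorted:
  d(2*x*y) includes (∂/∂x)(2*x*y) dx = (2*y) dx, which multiplied by dy ∧ dz gives (2*y) dx ∧ dy ∧ dz
Collecting like 3-forms: d(omega) = (2*y) dx ∧ dy ∧ dz.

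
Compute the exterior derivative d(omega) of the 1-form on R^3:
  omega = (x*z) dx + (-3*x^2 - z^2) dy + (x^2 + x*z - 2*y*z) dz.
d(omega) = (-6*x) dx ∧ dy + (x + z) dx ∧ dz

For a 1-form omega = sum_i f_i dx_i, the exterior derivative is
  d(omega) = sum_{i < j} (∂f_j/∂x_i - ∂f_i/∂x_j) dx_i ∧ dx_j.
  coefficient of dx ∧ dy: ∂f_2/∂x - ∂f_1/∂y = ∂(-3*x^2 - z^2)/∂x - ∂(x*z)/∂y = -6*x
  coefficient of dx ∧ dz: ∂f_3/∂x - ∂f_1/∂z = ∂(x^2 + x*z - 2*y*z)/∂x - ∂(x*z)/∂z = x + z
Assembling: d(omega) = (-6*x) dx ∧ dy + (x + z) dx ∧ dz.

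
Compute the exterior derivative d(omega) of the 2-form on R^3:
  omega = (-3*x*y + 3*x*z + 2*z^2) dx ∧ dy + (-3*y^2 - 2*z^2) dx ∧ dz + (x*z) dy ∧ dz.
d(omega) = (3*x + 6*y + 5*z) dx ∧ dy ∧ dz

For a 2-form omega = sum_{i<j} g_{ij} dx_i ∧ dx_j, the exterior derivative is
  d(omega) = sum_{i<j} d(g_{ij}) ∧ dx_i ∧ dx_j = sum_{i<j, k} (∂g_{ij}/∂x_k) dx_k ∧ dx_i ∧ dx_j.
Expand each term, using dx_k ∧ dx_i ∧ dx_j = sgn(permutation) dx_{(a)} ∧ dx_{(b)} ∧ dx_{(c)} with (a < b < c) sorted:
  d(-3*x*y + 3*x*z + 2*z^2) includes (∂/∂z)(-3*x*y + 3*x*z + 2*z^2) dz = (3*x + 4*z) dz, which multiplied by dx ∧ dy gives (3*x + 4*z) dx ∧ dy ∧ dz
  d(-3*y^2 - 2*z^2) includes (∂/∂y)(-3*y^2 - 2*z^2) dy = (-6*y) dy, which multiplied by dx ∧ dz gives (6*y) dx ∧ dy ∧ dz
  d(x*z) includes (∂/∂x)(x*z) dx = (z) dx, which multiplied by dy ∧ dz gives (z) dx ∧ dy ∧ dz
Collecting like 3-forms: d(omega) = (3*x + 6*y + 5*z) dx ∧ dy ∧ dz.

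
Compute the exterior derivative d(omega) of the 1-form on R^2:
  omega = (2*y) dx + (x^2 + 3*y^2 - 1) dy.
d(omega) = (2*x - 2) dx ∧ dy

For a 1-form omega = sum_i f_i dx_i, the exterior derivative is
  d(omega) = sum_{i < j} (∂f_j/∂x_i - ∂f_i/∂x_j) dx_i ∧ dx_j.
  coefficient of dx ∧ dy: ∂f_2/∂x - ∂f_1/∂y = ∂(x^2 + 3*y^2 - 1)/∂x - ∂(2*y)/∂y = 2*x - 2
Assembling: d(omega) = (2*x - 2) dx ∧ dy.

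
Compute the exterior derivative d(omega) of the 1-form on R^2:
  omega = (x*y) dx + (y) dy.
d(omega) = (-x) dx ∧ dy

For a 1-form omega = sum_i f_i dx_i, the exterior derivative is
  d(omega) = sum_{i < j} (∂f_j/∂x_i - ∂f_i/∂x_j) dx_i ∧ dx_j.
  coefficient of dx ∧ dy: ∂f_2/∂x - ∂f_1/∂y = ∂(y)/∂x - ∂(x*y)/∂y = -x
Assembling: d(omega) = (-x) dx ∧ dy.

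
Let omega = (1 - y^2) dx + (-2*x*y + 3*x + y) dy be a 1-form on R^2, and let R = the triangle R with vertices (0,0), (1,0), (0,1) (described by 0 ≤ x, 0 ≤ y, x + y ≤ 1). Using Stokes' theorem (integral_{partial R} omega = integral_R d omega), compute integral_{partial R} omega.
integral_(partial R) omega = 3/2

Stokes: integral_partial_R omega = integral_R d omega with d omega = (∂Q/∂x - ∂P/∂y) dx ∧ dy.
  ∂Q/∂x = 3 - 2*y
  ∂P/∂y = -2*y
  integrand = ∂Q/∂x - ∂P/∂y = 3.
Integrating over R: integral_0^1 integral_0^{1-x} (3) dy dx = 3/2.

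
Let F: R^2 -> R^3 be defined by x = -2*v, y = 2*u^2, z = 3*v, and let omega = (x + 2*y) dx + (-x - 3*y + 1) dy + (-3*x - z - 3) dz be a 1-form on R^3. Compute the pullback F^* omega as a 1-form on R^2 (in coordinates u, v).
F^* omega = (4*u*(-6*u^2 + 2*v + 1)) du + (-8*u^2 + 13*v - 9) dv

Using F^*(f dg) = (f ∘ F) d(g ∘ F), substitute each coordinate x_i by F_i(u, v) in f_i, and replace dx_i by d F_i = (∂F_i/∂u) du + (∂F_i/∂v) dv.
  For the x component: f_1(F) = 4*u^2 - 2*v; d F_1 = (0) du + (-2) dv
  For the y component: f_2(F) = -6*u^2 + 2*v + 1; d F_2 = (4*u) du + (0) dv
  For the z component: f_3(F) = 3*v - 3; d F_3 = (0) du + (3) dv
Combining and collecting du, dv coefficients:
  coeff of du: 4*u*(-6*u^2 + 2*v + 1)
  coeff of dv: -8*u^2 + 13*v - 9
F^* omega = (4*u*(-6*u^2 + 2*v + 1)) du + (-8*u^2 + 13*v - 9) dv.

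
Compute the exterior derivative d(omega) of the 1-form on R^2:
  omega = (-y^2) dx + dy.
d(omega) = (2*y) dx ∧ dy

For a 1-form omega = sum_i f_i dx_i, the exterior derivative is
  d(omega) = sum_{i < j} (∂f_j/∂x_i - ∂f_i/∂x_j) dx_i ∧ dx_j.
  coefficient of dx ∧ dy: ∂f_2/∂x - ∂f_1/∂y = ∂(1)/∂x - ∂(-y^2)/∂y = 2*y
Assembling: d(omega) = (2*y) dx ∧ dy.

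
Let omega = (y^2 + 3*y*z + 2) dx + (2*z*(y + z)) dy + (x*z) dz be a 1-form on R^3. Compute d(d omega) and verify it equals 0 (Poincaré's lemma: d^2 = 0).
d(d omega) = 0

Step 1: d omega = sum_{i<j} (∂f_j/∂x_i - ∂f_i/∂x_j) dx_i ∧ dx_j:
  coeff of dx ∧ dy: -2*y - 3*z
  coeff of dx ∧ dz: -3*y + z
  coeff of dy ∧ dz: -2*y - 4*z
Step 2: Apply d again to each 2-form coefficient. The only possible 3-form in R^3 is dx ∧ dy ∧ dz, with coefficient
  ∂(coeff of dy∧dz)/∂x - ∂(coeff of dx∧dz)/∂y + ∂(coeff of dx∧dy)/∂z
  = ∂/∂x (-2*y - 4*z) - ∂/∂y (-3*y + z) + ∂/∂z (-2*y - 3*z).
Each of these terms simplifies to sums of mixed partials that cancel in pairs. The result is 0 (by equality of mixed partials for smooth functions — Schwarz / Clairaut).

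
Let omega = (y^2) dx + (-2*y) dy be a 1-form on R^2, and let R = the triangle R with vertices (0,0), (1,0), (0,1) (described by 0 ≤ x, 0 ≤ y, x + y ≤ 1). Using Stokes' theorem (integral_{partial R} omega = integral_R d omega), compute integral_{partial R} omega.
integral_(partial R) omega = -1/3

Stokes: integral_partial_R omega = integral_R d omega with d omega = (∂Q/∂x - ∂P/∂y) dx ∧ dy.
  ∂Q/∂x = 0
  ∂P/∂y = 2*y
  integrand = ∂Q/∂x - ∂P/∂y = -2*y.
Integrating over R: integral_0^1 integral_0^{1-x} (-2*y) dy dx = -1/3.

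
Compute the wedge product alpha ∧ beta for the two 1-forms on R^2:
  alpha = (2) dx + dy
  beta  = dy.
alpha ∧ beta = (2) dx ∧ dy

Distribute the wedge, using dx_i ∧ dx_j = -dx_j ∧ dx_i and dx_i ∧ dx_i = 0. For each pair (i, j) with i < j, the coefficient of dx_i ∧ dx_j in alpha ∧ beta is (alpha_i * beta_j - alpha_j * beta_i). Collecting: alpha ∧ beta = (2) dx ∧ dy.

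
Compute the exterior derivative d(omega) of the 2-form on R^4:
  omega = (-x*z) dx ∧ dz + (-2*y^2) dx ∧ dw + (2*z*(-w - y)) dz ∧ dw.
d(omega) = (4*y) dx ∧ dy ∧ dw + (-2*z) dy ∧ dz ∧ dw

For a 2-form omega = sum_{i<j} g_{ij} dx_i ∧ dx_j, the exterior derivative is
  d(omega) = sum_{i<j} d(g_{ij}) ∧ dx_i ∧ dx_j = sum_{i<j, k} (∂g_{ij}/∂x_k) dx_k ∧ dx_i ∧ dx_j.
Expand each term, using dx_k ∧ dx_i ∧ dx_j = sgn(permutation) dx_{(a)} ∧ dx_{(b)} ∧ dx_{(c)} with (a < b < c) sorted:
  d(-2*y^2) includes (∂/∂y)(-2*y^2) dy = (-4*y) dy, which multiplied by dx ∧ dw gives (4*y) dx ∧ dy ∧ dw
  d(2*z*(-w - y)) includes (∂/∂y)(2*z*(-w - y)) dy = (-2*z) dy, which multiplied by dz ∧ dw gives (-2*z) dy ∧ dz ∧ dw
Collecting like 3-forms: d(omega) = (4*y) dx ∧ dy ∧ dw + (-2*z) dy ∧ dz ∧ dw.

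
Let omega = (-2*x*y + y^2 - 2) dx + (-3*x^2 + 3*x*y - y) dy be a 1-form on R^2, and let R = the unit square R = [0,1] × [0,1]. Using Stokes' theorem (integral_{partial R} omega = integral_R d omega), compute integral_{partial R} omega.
integral_(partial R) omega = -3/2

Stokes: integral_partial_R omega = integral_R d omega with d omega = (∂Q/∂x - ∂P/∂y) dx ∧ dy.
  ∂Q/∂x = -6*x + 3*y
  ∂P/∂y = -2*x + 2*y
  integrand = ∂Q/∂x - ∂P/∂y = -4*x + y.
Integrating over R: integral_0^1 integral_0^1 (-4*x + y) dx dy = -3/2.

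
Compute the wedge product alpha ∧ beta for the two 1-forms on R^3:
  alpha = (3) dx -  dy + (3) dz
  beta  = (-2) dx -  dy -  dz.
alpha ∧ beta = (-5) dx ∧ dy + (3) dx ∧ dz + (4) dy ∧ dz

Distribute the wedge, using dx_i ∧ dx_j = -dx_j ∧ dx_i and dx_i ∧ dx_i = 0. For each pair (i, j) with i < j, the coefficient of dx_i ∧ dx_j in alpha ∧ beta is (alpha_i * beta_j - alpha_j * beta_i). Collecting: alpha ∧ beta = (-5) dx ∧ dy + (3) dx ∧ dz + (4) dy ∧ dz.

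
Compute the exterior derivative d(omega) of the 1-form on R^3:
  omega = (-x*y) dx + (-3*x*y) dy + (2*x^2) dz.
d(omega) = (x - 3*y) dx ∧ dy + (4*x) dx ∧ dz

For a 1-form omega = sum_i f_i dx_i, the exterior derivative is
  d(omega) = sum_{i < j} (∂f_j/∂x_i - ∂f_i/∂x_j) dx_i ∧ dx_j.
  coefficient of dx ∧ dy: ∂f_2/∂x - ∂f_1/∂y = ∂(-3*x*y)/∂x - ∂(-x*y)/∂y = x - 3*y
  coefficient of dx ∧ dz: ∂f_3/∂x - ∂f_1/∂z = ∂(2*x^2)/∂x - ∂(-x*y)/∂z = 4*x
Assembling: d(omega) = (x - 3*y) dx ∧ dy + (4*x) dx ∧ dz.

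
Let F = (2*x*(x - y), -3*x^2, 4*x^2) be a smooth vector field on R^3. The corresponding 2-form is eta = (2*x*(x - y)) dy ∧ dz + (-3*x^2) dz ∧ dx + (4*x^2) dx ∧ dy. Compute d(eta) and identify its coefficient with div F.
d(eta) = (4*x - 2*y) dx ∧ dy ∧ dz; div F = 4*x - 2*y

For a 2-form in R^3 of the form above, applying d gives a 3-form with coefficient ∂P/∂x + ∂Q/∂y + ∂R/∂z:
  ∂P/∂x = 4*x - 2*y
  ∂Q/∂y = 0
  ∂R/∂z = 0
Sum = 4*x - 2*y, which is exactly div F.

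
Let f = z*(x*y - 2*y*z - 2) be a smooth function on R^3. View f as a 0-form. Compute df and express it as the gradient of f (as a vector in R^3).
df = (y*z) dx + (z*(x - 2*z)) dy + (x*y - 4*y*z - 2) dz; grad f = (y*z, z*(x - 2*z), x*y - 4*y*z - 2)

For a 0-form f, d f = (∂f/∂x) dx + (∂f/∂y) dy + (∂f/∂z) dz. The components of the vector representation are exactly the entries of grad f in Cartesian coordinates:
  ∂f/∂x = y*z
  ∂f/∂y = z*(x - 2*z)
  ∂f/∂z = x*y - 4*y*z - 2.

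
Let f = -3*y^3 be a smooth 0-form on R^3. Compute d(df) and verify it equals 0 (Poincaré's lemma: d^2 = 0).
d(df) = 0

Step 1: df = sum_i (∂f/∂x_i) dx_i = (0) dx + (-9*y^2) dy + (0) dz.
Step 2: Apply d again. Using the 1-form formula, the coefficient of dx ∧ dy in d(df) is ∂^2 f/∂x ∂y - ∂^2 f/∂y ∂x = (0) - (0) = 0 (equality of mixed partials for smooth f).
Similarly for dx ∧ dz and dy ∧ dz — all coefficients vanish. So d(df) = 0.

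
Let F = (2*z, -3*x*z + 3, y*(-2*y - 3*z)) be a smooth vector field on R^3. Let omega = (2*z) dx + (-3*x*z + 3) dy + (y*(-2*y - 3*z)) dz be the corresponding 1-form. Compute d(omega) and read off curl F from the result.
d(omega) = (3*x - 4*y - 3*z) dy ∧ dz + (2) dz ∧ dx + (-3*z) dx ∧ dy; curl F = (3*x - 4*y - 3*z, 2, -3*z)

d omega = sum_{i<j} (∂f_j/∂x_i - ∂f_i/∂x_j) dx_i ∧ dx_j. Under the identification (dy ∧ dz, dz ∧ dx, dx ∧ dy) ↔ (e_x, e_y, e_z), the coefficients are exactly the components of curl F. Compute:
  ∂R/∂y - ∂Q/∂z = (-4*y - 3*z) - (-3*x) = 3*x - 4*y - 3*z
  ∂P/∂z - ∂R/∂x = (2) - (0) = 2
  ∂Q/∂x - ∂P/∂y = (-3*z) - (0) = -3*z.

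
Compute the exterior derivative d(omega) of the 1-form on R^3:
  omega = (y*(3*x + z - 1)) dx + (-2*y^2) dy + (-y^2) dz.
d(omega) = (-3*x - z + 1) dx ∧ dy + (-y) dx ∧ dz + (-2*y) dy ∧ dz

For a 1-form omega = sum_i f_i dx_i, the exterior derivative is
  d(omega) = sum_{i < j} (∂f_j/∂x_i - ∂f_i/∂x_j) dx_i ∧ dx_j.
  coefficient of dx ∧ dy: ∂f_2/∂x - ∂f_1/∂y = ∂(-2*y^2)/∂x - ∂(y*(3*x + z - 1))/∂y = -3*x - z + 1
  coefficient of dx ∧ dz: ∂f_3/∂x - ∂f_1/∂z = ∂(-y^2)/∂x - ∂(y*(3*x + z - 1))/∂z = -y
  coefficient of dy ∧ dz: ∂f_3/∂y - ∂f_2/∂z = ∂(-y^2)/∂y - ∂(-2*y^2)/∂z = -2*y
Assembling: d(omega) = (-3*x - z + 1) dx ∧ dy + (-y) dx ∧ dz + (-2*y) dy ∧ dz.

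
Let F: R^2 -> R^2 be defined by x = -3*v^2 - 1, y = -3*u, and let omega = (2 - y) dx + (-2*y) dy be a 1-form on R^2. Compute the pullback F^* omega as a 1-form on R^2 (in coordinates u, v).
F^* omega = (-18*u) du + (6*v*(-3*u - 2)) dv

Using F^*(f dg) = (f ∘ F) d(g ∘ F), substitute each coordinate x_i by F_i(u, v) in f_i, and replace dx_i by d F_i = (∂F_i/∂u) du + (∂F_i/∂v) dv.
  For the x component: f_1(F) = 3*u + 2; d F_1 = (0) du + (-6*v) dv
  For the y component: f_2(F) = 6*u; d F_2 = (-3) du + (0) dv
Combining and collecting du, dv coefficients:
  coeff of du: -18*u
  coeff of dv: 6*v*(-3*u - 2)
F^* omega = (-18*u) du + (6*v*(-3*u - 2)) dv.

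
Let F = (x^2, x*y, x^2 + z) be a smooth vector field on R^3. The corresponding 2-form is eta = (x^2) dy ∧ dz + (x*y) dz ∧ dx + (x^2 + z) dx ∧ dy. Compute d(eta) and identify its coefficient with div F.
d(eta) = (3*x + 1) dx ∧ dy ∧ dz; div F = 3*x + 1

For a 2-form in R^3 of the form above, applying d gives a 3-form with coefficient ∂P/∂x + ∂Q/∂y + ∂R/∂z:
  ∂P/∂x = 2*x
  ∂Q/∂y = x
  ∂R/∂z = 1
Sum = 3*x + 1, which is exactly div F.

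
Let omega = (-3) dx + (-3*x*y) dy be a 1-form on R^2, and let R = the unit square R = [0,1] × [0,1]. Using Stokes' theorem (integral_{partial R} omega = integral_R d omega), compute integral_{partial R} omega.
integral_(partial R) omega = -3/2

Stokes: integral_partial_R omega = integral_R d omega with d omega = (∂Q/∂x - ∂P/∂y) dx ∧ dy.
  ∂Q/∂x = -3*y
  ∂P/∂y = 0
  integrand = ∂Q/∂x - ∂P/∂y = -3*y.
Integrating over R: integral_0^1 integral_0^1 (-3*y) dx dy = -3/2.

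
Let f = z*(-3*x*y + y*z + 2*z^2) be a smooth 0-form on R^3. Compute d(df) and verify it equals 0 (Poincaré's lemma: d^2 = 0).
d(df) = 0

Step 1: df = sum_i (∂f/∂x_i) dx_i = (-3*y*z) dx + (z*(-3*x + z)) dy + (-3*x*y + 2*y*z + 6*z^2) dz.
Step 2: Apply d again. Using the 1-form formula, the coefficient of dx ∧ dy in d(df) is ∂^2 f/∂x ∂y - ∂^2 f/∂y ∂x = (-3*z) - (-3*z) = 0 (equality of mixed partials for smooth f).
Similarly for dx ∧ dz and dy ∧ dz — all coefficients vanish. So d(df) = 0.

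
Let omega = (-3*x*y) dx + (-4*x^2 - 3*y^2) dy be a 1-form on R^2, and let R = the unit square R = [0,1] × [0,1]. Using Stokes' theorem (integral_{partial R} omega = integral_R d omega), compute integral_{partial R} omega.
integral_(partial R) omega = -5/2

Stokes: integral_partial_R omega = integral_R d omega with d omega = (∂Q/∂x - ∂P/∂y) dx ∧ dy.
  ∂Q/∂x = -8*x
  ∂P/∂y = -3*x
  integrand = ∂Q/∂x - ∂P/∂y = -5*x.
Integrating over R: integral_0^1 integral_0^1 (-5*x) dx dy = -5/2.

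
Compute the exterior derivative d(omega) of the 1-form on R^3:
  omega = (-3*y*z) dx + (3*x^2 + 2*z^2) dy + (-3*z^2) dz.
d(omega) = (6*x + 3*z) dx ∧ dy + (3*y) dx ∧ dz + (-4*z) dy ∧ dz

For a 1-form omega = sum_i f_i dx_i, the exterior derivative is
  d(omega) = sum_{i < j} (∂f_j/∂x_i - ∂f_i/∂x_j) dx_i ∧ dx_j.
  coefficient of dx ∧ dy: ∂f_2/∂x - ∂f_1/∂y = ∂(3*x^2 + 2*z^2)/∂x - ∂(-3*y*z)/∂y = 6*x + 3*z
  coefficient of dx ∧ dz: ∂f_3/∂x - ∂f_1/∂z = ∂(-3*z^2)/∂x - ∂(-3*y*z)/∂z = 3*y
  coefficient of dy ∧ dz: ∂f_3/∂y - ∂f_2/∂z = ∂(-3*z^2)/∂y - ∂(3*x^2 + 2*z^2)/∂z = -4*z
Assembling: d(omega) = (6*x + 3*z) dx ∧ dy + (3*y) dx ∧ dz + (-4*z) dy ∧ dz.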